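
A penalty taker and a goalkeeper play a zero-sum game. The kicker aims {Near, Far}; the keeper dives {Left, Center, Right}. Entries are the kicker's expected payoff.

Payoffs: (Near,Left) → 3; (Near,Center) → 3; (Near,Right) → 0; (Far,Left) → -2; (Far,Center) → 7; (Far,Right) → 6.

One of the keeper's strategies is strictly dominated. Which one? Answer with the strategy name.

Right holds the kicker's payoff strictly below Center in every row: 0 < 3, 6 < 7.
So Center is strictly dominated for the keeper.

Center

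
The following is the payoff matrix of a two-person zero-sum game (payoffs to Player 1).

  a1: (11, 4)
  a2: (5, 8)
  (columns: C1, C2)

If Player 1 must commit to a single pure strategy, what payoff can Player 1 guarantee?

Row minima: a1 → 4, a2 → 5.
The best of these is 5.

5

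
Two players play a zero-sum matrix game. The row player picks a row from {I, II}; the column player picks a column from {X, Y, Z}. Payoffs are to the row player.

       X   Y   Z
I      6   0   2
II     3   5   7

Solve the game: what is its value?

15/4

Row minima: I → 0, II → 3; maximin = 3.
Column maxima: X → 6, Y → 5, Z → 7; minimax = 5.
3 ≠ 5, so there is no saddle point; optimal play is mixed.
Z is strictly dominated by Y (it gives the row player strictly more in every row), so the column player never plays it.
On the remaining 2×2 (I, II vs X, Y):
Let the row player play I with probability p. Expected payoff against X: 6p + 3(1−p) = 3p + 3; against Y: 0p + 5(1−p) = −5p + 5.
Setting these equal: 3p + 3 = −5p + 5 ⇒ 8p = 2 ⇒ p = 1/4, and the value is (3)·(1/4) + 3 = 15/4.
For the column player: with q = P(X), equating I's and II's payoffs gives 6q = −2q + 5 ⇒ q = 5/8.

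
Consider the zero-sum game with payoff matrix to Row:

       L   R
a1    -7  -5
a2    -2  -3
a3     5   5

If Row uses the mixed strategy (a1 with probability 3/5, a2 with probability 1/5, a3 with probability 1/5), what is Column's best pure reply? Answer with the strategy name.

If Column plays L, Row's expected payoff is (3/5)·(-7) + (1/5)·(-2) + (1/5)·5 = -18/5.
If Column plays R, Row's expected payoff is (3/5)·(-5) + (1/5)·(-3) + (1/5)·5 = -13/5.
Column minimizes Row's payoff; the smallest is -18/5, so the best response is L.

L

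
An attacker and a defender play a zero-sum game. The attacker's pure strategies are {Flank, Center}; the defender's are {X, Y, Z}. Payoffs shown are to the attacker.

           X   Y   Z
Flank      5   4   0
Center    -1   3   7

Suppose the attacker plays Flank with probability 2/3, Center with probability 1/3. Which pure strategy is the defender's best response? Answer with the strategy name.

If the defender plays X, the attacker's expected payoff is (2/3)·5 + (1/3)·(-1) = 3.
If the defender plays Y, the attacker's expected payoff is (2/3)·4 + (1/3)·3 = 11/3.
If the defender plays Z, the attacker's expected payoff is (2/3)·0 + (1/3)·7 = 7/3.
The defender minimizes the attacker's payoff; the smallest is 7/3, so the best response is Z.

Z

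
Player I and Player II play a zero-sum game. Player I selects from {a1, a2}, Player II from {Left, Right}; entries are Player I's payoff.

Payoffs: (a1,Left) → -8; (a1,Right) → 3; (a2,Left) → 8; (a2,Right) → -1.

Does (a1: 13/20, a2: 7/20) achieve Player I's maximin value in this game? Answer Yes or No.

No

Against Left this mix gives (13/20)·(-8) + (7/20)·8 = -12/5.
Against Right this mix gives (13/20)·3 + (7/20)·(-1) = 8/5.
Player II will play Left, holding Player I to -12/5. Shifting weight toward the row that does better against Left would raise this floor (the equalizing mix achieves 4/5 against both Left and Right), so the proposed strategy is not optimal.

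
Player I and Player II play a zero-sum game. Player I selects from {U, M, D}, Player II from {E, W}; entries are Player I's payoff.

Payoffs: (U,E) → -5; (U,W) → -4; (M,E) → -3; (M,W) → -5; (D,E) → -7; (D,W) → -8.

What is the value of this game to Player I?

-13/3

Row minima: U → -5, M → -5, D → -8; maximin = -5.
Column maxima: E → -3, W → -4; minimax = -4.
-5 ≠ -4, so there is no saddle point; optimal play is mixed.
D is strictly dominated by U, so Player I never plays it.
On the remaining 2×2 (U, M vs E, W):
Let Player I play U with probability p. Expected payoff against E: (-5)p + (-3)(1−p) = −2p − 3; against W: (-4)p + (-5)(1−p) = p − 5.
Setting these equal: −2p − 3 = p − 5 ⇒ −3p = -2 ⇒ p = 2/3, and the value is (-2)·(2/3) − 3 = -13/3.
For Player II: with q = P(E), equating U's and M's payoffs gives −q − 4 = 2q − 5 ⇒ q = 1/3.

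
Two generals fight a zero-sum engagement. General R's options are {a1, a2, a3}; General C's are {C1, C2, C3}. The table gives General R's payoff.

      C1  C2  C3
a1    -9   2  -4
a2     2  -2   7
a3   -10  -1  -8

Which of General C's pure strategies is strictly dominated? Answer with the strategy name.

C3

C1 holds General R's payoff strictly below C3 in every row: -9 < -4, 2 < 7, -10 < -8.
So C3 is strictly dominated for General C.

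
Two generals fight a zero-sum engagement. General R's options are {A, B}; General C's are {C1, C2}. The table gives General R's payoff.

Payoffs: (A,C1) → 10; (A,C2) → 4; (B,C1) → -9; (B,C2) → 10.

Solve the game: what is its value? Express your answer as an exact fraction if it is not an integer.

Row minima: A → 4, B → -9; maximin = 4.
Column maxima: C1 → 10, C2 → 10; minimax = 10.
4 ≠ 10, so there is no saddle point; optimal play is mixed.
Let General R play A with probability p. Expected payoff against C1: 10p + (-9)(1−p) = 19p − 9; against C2: 4p + 10(1−p) = −6p + 10.
Setting these equal: 19p − 9 = −6p + 10 ⇒ 25p = 19 ⇒ p = 19/25, and the value is (19)·(19/25) − 9 = 136/25.
For General C: with q = P(C1), equating A's and B's payoffs gives 6q + 4 = −19q + 10 ⇒ q = 6/25.

136/25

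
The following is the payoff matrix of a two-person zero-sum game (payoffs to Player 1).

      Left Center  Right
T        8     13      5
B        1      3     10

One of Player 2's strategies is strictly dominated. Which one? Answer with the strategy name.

Center

Left holds Player 1's payoff strictly below Center in every row: 8 < 13, 1 < 3.
So Center is strictly dominated for Player 2.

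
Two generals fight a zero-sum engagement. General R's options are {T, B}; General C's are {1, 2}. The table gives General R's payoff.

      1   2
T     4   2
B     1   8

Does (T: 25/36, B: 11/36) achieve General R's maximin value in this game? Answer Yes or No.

Against 1 this mix gives (25/36)·4 + (11/36)·1 = 37/12.
Against 2 this mix gives (25/36)·2 + (11/36)·8 = 23/6.
General C will play 1, holding General R to 37/12. Shifting weight toward the row that does better against 1 would raise this floor (the equalizing mix achieves 10/3 against both 1 and 2), so the proposed strategy is not optimal.

No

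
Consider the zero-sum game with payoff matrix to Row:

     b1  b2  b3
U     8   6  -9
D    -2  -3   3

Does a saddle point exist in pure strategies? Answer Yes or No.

Row minima: U → -9, D → -3; maximin = -3.
Column maxima: b1 → 8, b2 → 6, b3 → 3; minimax = 3.
-3 ≠ 3, so no pure-strategy equilibrium exists.

No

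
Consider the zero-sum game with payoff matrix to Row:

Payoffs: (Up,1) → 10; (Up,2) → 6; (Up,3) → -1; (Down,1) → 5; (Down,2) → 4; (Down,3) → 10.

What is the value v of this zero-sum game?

Row minima: Up → -1, Down → 4; maximin = 4.
Column maxima: 1 → 10, 2 → 6, 3 → 10; minimax = 6.
4 ≠ 6, so there is no saddle point; optimal play is mixed.
1 is strictly dominated by 2 (it gives Row strictly more in every row), so Column never plays it.
On the remaining 2×2 (Up, Down vs 2, 3):
Let Row play Up with probability p. Expected payoff against 2: 6p + 4(1−p) = 2p + 4; against 3: (-1)p + 10(1−p) = −11p + 10.
Setting these equal: 2p + 4 = −11p + 10 ⇒ 13p = 6 ⇒ p = 6/13, and the value is (2)·(6/13) + 4 = 64/13.
For Column: with q = P(2), equating Up's and Down's payoffs gives 7q − 1 = −6q + 10 ⇒ q = 11/13.

64/13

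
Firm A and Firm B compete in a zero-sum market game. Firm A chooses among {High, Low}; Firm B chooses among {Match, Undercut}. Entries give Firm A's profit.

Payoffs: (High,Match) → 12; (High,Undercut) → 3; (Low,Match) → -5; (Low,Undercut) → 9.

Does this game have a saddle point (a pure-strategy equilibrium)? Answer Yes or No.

No

Row minima: High → 3, Low → -5; maximin = 3.
Column maxima: Match → 12, Undercut → 9; minimax = 9.
3 ≠ 9, so no pure-strategy equilibrium exists.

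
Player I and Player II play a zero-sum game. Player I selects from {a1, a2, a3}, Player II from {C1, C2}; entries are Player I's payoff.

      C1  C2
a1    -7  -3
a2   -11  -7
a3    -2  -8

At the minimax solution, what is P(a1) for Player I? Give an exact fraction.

3/5

Row minima: a1 → -7, a2 → -11, a3 → -8; maximin = -7.
Column maxima: C1 → -2, C2 → -3; minimax = -3.
-7 ≠ -3, so there is no saddle point; optimal play is mixed.
a2 is strictly dominated by a1, so Player I never plays it.
On the remaining 2×2 (a1, a3 vs C1, C2):
Let Player I play a1 with probability p. Expected payoff against C1: (-7)p + (-2)(1−p) = −5p − 2; against C2: (-3)p + (-8)(1−p) = 5p − 8.
Setting these equal: −5p − 2 = 5p − 8 ⇒ −10p = -6 ⇒ p = 3/5, and the value is (-5)·(3/5) − 2 = -5.
For Player II: with q = P(C1), equating a1's and a3's payoffs gives −4q − 3 = 6q − 8 ⇒ q = 1/2.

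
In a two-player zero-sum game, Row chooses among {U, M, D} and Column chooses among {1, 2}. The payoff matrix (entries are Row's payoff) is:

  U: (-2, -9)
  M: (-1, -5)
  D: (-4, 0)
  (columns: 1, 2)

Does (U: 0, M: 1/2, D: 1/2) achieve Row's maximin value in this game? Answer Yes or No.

Yes

Against 1 this mix gives (1/2)·(-1) + (1/2)·(-4) = -5/2.
Against 2 this mix gives (1/2)·(-5) + (1/2)·0 = -5/2.
All of Column's active replies (1, 2) yield -5/2, and no column does worse for Row. The mix makes Column indifferent and guarantees -5/2, so it is optimal.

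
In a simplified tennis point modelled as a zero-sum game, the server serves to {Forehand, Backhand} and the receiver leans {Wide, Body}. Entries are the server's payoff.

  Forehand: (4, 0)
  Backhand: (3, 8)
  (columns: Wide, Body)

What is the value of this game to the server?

Row minima: Forehand → 0, Backhand → 3; maximin = 3.
Column maxima: Wide → 4, Body → 8; minimax = 4.
3 ≠ 4, so there is no saddle point; optimal play is mixed.
Let the server play Forehand with probability p. Expected payoff against Wide: 4p + 3(1−p) = p + 3; against Body: 0p + 8(1−p) = −8p + 8.
Setting these equal: p + 3 = −8p + 8 ⇒ 9p = 5 ⇒ p = 5/9, and the value is (1)·(5/9) + 3 = 32/9.
For the receiver: with q = P(Wide), equating Forehand's and Backhand's payoffs gives 4q = −5q + 8 ⇒ q = 8/9.

32/9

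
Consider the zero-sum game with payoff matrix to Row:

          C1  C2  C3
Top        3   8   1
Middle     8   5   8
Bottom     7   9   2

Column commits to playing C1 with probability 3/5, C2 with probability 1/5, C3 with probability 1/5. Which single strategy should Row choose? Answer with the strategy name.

Middle

Expected payoff of Top: (3/5)·3 + (1/5)·8 + (1/5)·1 = 18/5.
Expected payoff of Middle: (3/5)·8 + (1/5)·5 + (1/5)·8 = 37/5.
Expected payoff of Bottom: (3/5)·7 + (1/5)·9 + (1/5)·2 = 32/5.
The largest is 37/5, so Row's best response is Middle.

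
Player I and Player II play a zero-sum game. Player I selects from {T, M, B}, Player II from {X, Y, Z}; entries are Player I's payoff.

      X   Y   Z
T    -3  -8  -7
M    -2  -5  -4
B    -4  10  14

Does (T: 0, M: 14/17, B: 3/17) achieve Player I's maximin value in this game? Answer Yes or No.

Yes

Against X this mix gives (14/17)·(-2) + (3/17)·(-4) = -40/17.
Against Y this mix gives (14/17)·(-5) + (3/17)·10 = -40/17.
Against Z this mix gives (14/17)·(-4) + (3/17)·14 = -14/17.
All of Player II's active replies (X, Y) yield -40/17, and no column does worse for Player I. The mix makes Player II indifferent and guarantees -40/17, so it is optimal.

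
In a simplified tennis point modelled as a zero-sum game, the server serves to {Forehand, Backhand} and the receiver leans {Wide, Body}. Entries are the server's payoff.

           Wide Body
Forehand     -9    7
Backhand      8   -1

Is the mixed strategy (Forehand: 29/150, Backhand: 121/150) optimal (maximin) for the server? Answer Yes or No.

Against Wide this mix gives (29/150)·(-9) + (121/150)·8 = 707/150.
Against Body this mix gives (29/150)·7 + (121/150)·(-1) = 41/75.
The receiver will play Body, holding the server to 41/75. Shifting weight toward the row that does better against Body would raise this floor (the equalizing mix achieves 47/25 against both Body and Wide), so the proposed strategy is not optimal.

No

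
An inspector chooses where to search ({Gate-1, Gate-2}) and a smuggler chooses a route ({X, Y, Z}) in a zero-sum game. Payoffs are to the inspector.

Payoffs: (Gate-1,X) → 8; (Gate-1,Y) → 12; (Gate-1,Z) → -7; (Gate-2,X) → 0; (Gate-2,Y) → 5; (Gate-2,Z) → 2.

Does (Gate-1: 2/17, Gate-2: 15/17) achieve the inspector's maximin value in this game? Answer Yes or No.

Against X this mix gives (2/17)·8 + (15/17)·0 = 16/17.
Against Y this mix gives (2/17)·12 + (15/17)·5 = 99/17.
Against Z this mix gives (2/17)·(-7) + (15/17)·2 = 16/17.
All of the smuggler's active replies (X, Z) yield 16/17, and no column does worse for the inspector. The mix makes the smuggler indifferent and guarantees 16/17, so it is optimal.

Yes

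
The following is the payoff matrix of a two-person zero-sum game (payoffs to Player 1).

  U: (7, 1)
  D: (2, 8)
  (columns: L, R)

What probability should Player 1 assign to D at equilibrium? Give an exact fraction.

1/2

Row minima: U → 1, D → 2; maximin = 2.
Column maxima: L → 7, R → 8; minimax = 7.
2 ≠ 7, so there is no saddle point; optimal play is mixed.
Let Player 1 play U with probability p. Expected payoff against L: 7p + 2(1−p) = 5p + 2; against R: 1p + 8(1−p) = −7p + 8.
Setting these equal: 5p + 2 = −7p + 8 ⇒ 12p = 6 ⇒ p = 1/2, and the value is (5)·(1/2) + 2 = 9/2.
For Player 2: with q = P(L), equating U's and D's payoffs gives 6q + 1 = −6q + 8 ⇒ q = 7/12.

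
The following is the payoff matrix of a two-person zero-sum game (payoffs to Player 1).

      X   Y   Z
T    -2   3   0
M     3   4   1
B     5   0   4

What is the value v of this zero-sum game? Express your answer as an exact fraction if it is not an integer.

Row minima: T → -2, M → 1, B → 0; maximin = 1.
Column maxima: X → 5, Y → 4, Z → 4; minimax = 4.
1 ≠ 4, so there is no saddle point; optimal play is mixed.
T is strictly dominated by M, so Player 1 never plays it.
With T eliminated, X is strictly dominated by Z (it gives Player 1 strictly more in every remaining row), so Player 2 never plays it.
On the remaining 2×2 (M, B vs Y, Z):
Let Player 1 play M with probability p. Expected payoff against Y: 4p + 0(1−p) = 4p; against Z: 1p + 4(1−p) = −3p + 4.
Setting these equal: 4p = −3p + 4 ⇒ 7p = 4 ⇒ p = 4/7, and the value is (4)·(4/7) = 16/7.
For Player 2: with q = P(Y), equating M's and B's payoffs gives 3q + 1 = −4q + 4 ⇒ q = 3/7.

16/7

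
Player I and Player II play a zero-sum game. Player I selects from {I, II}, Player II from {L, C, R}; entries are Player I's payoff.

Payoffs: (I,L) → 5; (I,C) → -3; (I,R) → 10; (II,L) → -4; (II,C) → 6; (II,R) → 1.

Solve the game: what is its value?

1

Row minima: I → -3, II → -4; maximin = -3.
Column maxima: L → 5, C → 6, R → 10; minimax = 5.
-3 ≠ 5, so there is no saddle point; optimal play is mixed.
R is strictly dominated by L (it gives Player I strictly more in every row), so Player II never plays it.
On the remaining 2×2 (I, II vs L, C):
Let Player I play I with probability p. Expected payoff against L: 5p + (-4)(1−p) = 9p − 4; against C: (-3)p + 6(1−p) = −9p + 6.
Setting these equal: 9p − 4 = −9p + 6 ⇒ 18p = 10 ⇒ p = 5/9, and the value is (9)·(5/9) − 4 = 1.
For Player II: with q = P(L), equating I's and II's payoffs gives 8q − 3 = −10q + 6 ⇒ q = 1/2.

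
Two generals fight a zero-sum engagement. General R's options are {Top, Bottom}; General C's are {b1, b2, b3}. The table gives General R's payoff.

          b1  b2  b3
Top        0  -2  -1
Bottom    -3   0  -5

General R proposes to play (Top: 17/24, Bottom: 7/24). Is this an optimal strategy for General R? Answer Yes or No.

No

Against b1 this mix gives (17/24)·0 + (7/24)·(-3) = -7/8.
Against b2 this mix gives (17/24)·(-2) + (7/24)·0 = -17/12.
Against b3 this mix gives (17/24)·(-1) + (7/24)·(-5) = -13/6.
General C will play b3, holding General R to -13/6. Shifting weight toward the row that does better against b3 would raise this floor (the equalizing mix achieves -5/3 against both b3 and b2), so the proposed strategy is not optimal.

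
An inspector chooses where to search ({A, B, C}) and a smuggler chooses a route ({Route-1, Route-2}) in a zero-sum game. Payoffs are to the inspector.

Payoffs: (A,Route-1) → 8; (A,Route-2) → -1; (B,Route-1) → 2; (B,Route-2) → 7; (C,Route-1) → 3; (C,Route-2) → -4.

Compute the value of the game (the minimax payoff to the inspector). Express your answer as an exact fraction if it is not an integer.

29/7

Row minima: A → -1, B → 2, C → -4; maximin = 2.
Column maxima: Route-1 → 8, Route-2 → 7; minimax = 7.
2 ≠ 7, so there is no saddle point; optimal play is mixed.
C is strictly dominated by A, so the inspector never plays it.
On the remaining 2×2 (A, B vs Route-1, Route-2):
Let the inspector play A with probability p. Expected payoff against Route-1: 8p + 2(1−p) = 6p + 2; against Route-2: (-1)p + 7(1−p) = −8p + 7.
Setting these equal: 6p + 2 = −8p + 7 ⇒ 14p = 5 ⇒ p = 5/14, and the value is (6)·(5/14) + 2 = 29/7.
For the smuggler: with q = P(Route-1), equating A's and B's payoffs gives 9q − 1 = −5q + 7 ⇒ q = 4/7.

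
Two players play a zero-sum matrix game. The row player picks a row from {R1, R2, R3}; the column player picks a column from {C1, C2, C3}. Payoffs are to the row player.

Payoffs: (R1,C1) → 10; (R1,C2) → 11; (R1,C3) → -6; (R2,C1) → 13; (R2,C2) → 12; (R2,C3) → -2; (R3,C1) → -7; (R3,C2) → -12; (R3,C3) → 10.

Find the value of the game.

8/3

Row minima: R1 → -6, R2 → -2, R3 → -12; maximin = -2.
Column maxima: C1 → 13, C2 → 12, C3 → 10; minimax = 10.
-2 ≠ 10, so there is no saddle point; optimal play is mixed.
R1 is strictly dominated by R2, so the row player never plays it.
With R1 eliminated, C1 is strictly dominated by C2 (it gives the row player strictly more in every remaining row), so the column player never plays it.
On the remaining 2×2 (R2, R3 vs C2, C3):
Let the row player play R2 with probability p. Expected payoff against C2: 12p + (-12)(1−p) = 24p − 12; against C3: (-2)p + 10(1−p) = −12p + 10.
Setting these equal: 24p − 12 = −12p + 10 ⇒ 36p = 22 ⇒ p = 11/18, and the value is (24)·(11/18) − 12 = 8/3.
For the column player: with q = P(C2), equating R2's and R3's payoffs gives 14q − 2 = −22q + 10 ⇒ q = 1/3.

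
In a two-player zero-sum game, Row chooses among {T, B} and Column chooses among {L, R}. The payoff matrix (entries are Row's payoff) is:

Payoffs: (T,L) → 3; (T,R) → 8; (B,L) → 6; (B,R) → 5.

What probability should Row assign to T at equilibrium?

Row minima: T → 3, B → 5; maximin = 5.
Column maxima: L → 6, R → 8; minimax = 6.
5 ≠ 6, so there is no saddle point; optimal play is mixed.
Let Row play T with probability p. Expected payoff against L: 3p + 6(1−p) = −3p + 6; against R: 8p + 5(1−p) = 3p + 5.
Setting these equal: −3p + 6 = 3p + 5 ⇒ −6p = -1 ⇒ p = 1/6, and the value is (-3)·(1/6) + 6 = 11/2.
For Column: with q = P(L), equating T's and B's payoffs gives −5q + 8 = q + 5 ⇒ q = 1/2.

1/6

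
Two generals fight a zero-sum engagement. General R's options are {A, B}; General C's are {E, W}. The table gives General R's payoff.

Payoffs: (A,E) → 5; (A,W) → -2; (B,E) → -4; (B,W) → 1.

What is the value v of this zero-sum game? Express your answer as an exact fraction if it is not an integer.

-1/4

Row minima: A → -2, B → -4; maximin = -2.
Column maxima: E → 5, W → 1; minimax = 1.
-2 ≠ 1, so there is no saddle point; optimal play is mixed.
Let General R play A with probability p. Expected payoff against E: 5p + (-4)(1−p) = 9p − 4; against W: (-2)p + 1(1−p) = −3p + 1.
Setting these equal: 9p − 4 = −3p + 1 ⇒ 12p = 5 ⇒ p = 5/12, and the value is (9)·(5/12) − 4 = -1/4.
For General C: with q = P(E), equating A's and B's payoffs gives 7q − 2 = −5q + 1 ⇒ q = 1/4.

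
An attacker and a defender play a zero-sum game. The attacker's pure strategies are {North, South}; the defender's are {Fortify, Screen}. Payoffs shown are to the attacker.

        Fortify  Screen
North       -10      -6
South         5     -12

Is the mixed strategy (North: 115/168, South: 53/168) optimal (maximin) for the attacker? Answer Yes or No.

Against Fortify this mix gives (115/168)·(-10) + (53/168)·5 = -295/56.
Against Screen this mix gives (115/168)·(-6) + (53/168)·(-12) = -221/28.
The defender will play Screen, holding the attacker to -221/28. Shifting weight toward the row that does better against Screen would raise this floor (the equalizing mix achieves -50/7 against both Screen and Fortify), so the proposed strategy is not optimal.

No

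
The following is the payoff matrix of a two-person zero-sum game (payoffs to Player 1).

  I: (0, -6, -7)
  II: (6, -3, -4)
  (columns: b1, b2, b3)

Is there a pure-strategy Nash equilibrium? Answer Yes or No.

Row minima: I → -7, II → -4; maximin = -4.
Column maxima: b1 → 6, b2 → -3, b3 → -4; minimax = -4.
maximin = minimax = -4, so a saddle point exists.

Yes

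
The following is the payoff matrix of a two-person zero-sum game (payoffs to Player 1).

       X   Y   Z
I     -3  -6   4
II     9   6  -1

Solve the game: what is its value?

18/17

Row minima: I → -6, II → -1; maximin = -1.
Column maxima: X → 9, Y → 6, Z → 4; minimax = 4.
-1 ≠ 4, so there is no saddle point; optimal play is mixed.
X is strictly dominated by Y (it gives Player 1 strictly more in every row), so Player 2 never plays it.
On the remaining 2×2 (I, II vs Y, Z):
Let Player 1 play I with probability p. Expected payoff against Y: (-6)p + 6(1−p) = −12p + 6; against Z: 4p + (-1)(1−p) = 5p − 1.
Setting these equal: −12p + 6 = 5p − 1 ⇒ −17p = -7 ⇒ p = 7/17, and the value is (-12)·(7/17) + 6 = 18/17.
For Player 2: with q = P(Y), equating I's and II's payoffs gives −10q + 4 = 7q − 1 ⇒ q = 5/17.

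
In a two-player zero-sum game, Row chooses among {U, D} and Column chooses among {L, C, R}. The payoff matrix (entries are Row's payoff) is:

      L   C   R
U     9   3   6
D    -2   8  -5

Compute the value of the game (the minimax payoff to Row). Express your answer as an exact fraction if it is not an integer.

63/16

Row minima: U → 3, D → -5; maximin = 3.
Column maxima: L → 9, C → 8, R → 6; minimax = 6.
3 ≠ 6, so there is no saddle point; optimal play is mixed.
L is strictly dominated by R (it gives Row strictly more in every row), so Column never plays it.
On the remaining 2×2 (U, D vs C, R):
Let Row play U with probability p. Expected payoff against C: 3p + 8(1−p) = −5p + 8; against R: 6p + (-5)(1−p) = 11p − 5.
Setting these equal: −5p + 8 = 11p − 5 ⇒ −16p = -13 ⇒ p = 13/16, and the value is (-5)·(13/16) + 8 = 63/16.
For Column: with q = P(C), equating U's and D's payoffs gives −3q + 6 = 13q − 5 ⇒ q = 11/16.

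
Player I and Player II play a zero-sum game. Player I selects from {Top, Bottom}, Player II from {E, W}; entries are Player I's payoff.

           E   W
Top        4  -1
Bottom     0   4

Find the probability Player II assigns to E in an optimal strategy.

5/9

Row minima: Top → -1, Bottom → 0; maximin = 0.
Column maxima: E → 4, W → 4; minimax = 4.
0 ≠ 4, so there is no saddle point; optimal play is mixed.
Let Player I play Top with probability p. Expected payoff against E: 4p + 0(1−p) = 4p; against W: (-1)p + 4(1−p) = −5p + 4.
Setting these equal: 4p = −5p + 4 ⇒ 9p = 4 ⇒ p = 4/9, and the value is (4)·(4/9) = 16/9.
For Player II: with q = P(E), equating Top's and Bottom's payoffs gives 5q − 1 = −4q + 4 ⇒ q = 5/9.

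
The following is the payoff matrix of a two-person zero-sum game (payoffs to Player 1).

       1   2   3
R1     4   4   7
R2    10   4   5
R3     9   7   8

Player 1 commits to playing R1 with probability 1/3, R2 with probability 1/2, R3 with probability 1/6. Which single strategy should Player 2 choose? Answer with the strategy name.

If Player 2 plays 1, Player 1's expected payoff is (1/3)·4 + (1/2)·10 + (1/6)·9 = 47/6.
If Player 2 plays 2, Player 1's expected payoff is (1/3)·4 + (1/2)·4 + (1/6)·7 = 9/2.
If Player 2 plays 3, Player 1's expected payoff is (1/3)·7 + (1/2)·5 + (1/6)·8 = 37/6.
Player 2 minimizes Player 1's payoff; the smallest is 9/2, so the best response is 2.

2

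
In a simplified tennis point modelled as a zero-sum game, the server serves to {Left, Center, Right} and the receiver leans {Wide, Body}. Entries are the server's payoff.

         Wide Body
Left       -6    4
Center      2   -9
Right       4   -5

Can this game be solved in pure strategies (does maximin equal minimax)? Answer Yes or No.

Row minima: Left → -6, Center → -9, Right → -5; maximin = -5.
Column maxima: Wide → 4, Body → 4; minimax = 4.
-5 ≠ 4, so no pure-strategy equilibrium exists.

No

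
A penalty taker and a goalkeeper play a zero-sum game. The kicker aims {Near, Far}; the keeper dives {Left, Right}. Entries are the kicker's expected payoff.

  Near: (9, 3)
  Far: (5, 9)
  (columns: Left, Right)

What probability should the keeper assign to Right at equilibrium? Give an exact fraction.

2/5

Row minima: Near → 3, Far → 5; maximin = 5.
Column maxima: Left → 9, Right → 9; minimax = 9.
5 ≠ 9, so there is no saddle point; optimal play is mixed.
Let the kicker play Near with probability p. Expected payoff against Left: 9p + 5(1−p) = 4p + 5; against Right: 3p + 9(1−p) = −6p + 9.
Setting these equal: 4p + 5 = −6p + 9 ⇒ 10p = 4 ⇒ p = 2/5, and the value is (4)·(2/5) + 5 = 33/5.
For the keeper: with q = P(Left), equating Near's and Far's payoffs gives 6q + 3 = −4q + 9 ⇒ q = 3/5.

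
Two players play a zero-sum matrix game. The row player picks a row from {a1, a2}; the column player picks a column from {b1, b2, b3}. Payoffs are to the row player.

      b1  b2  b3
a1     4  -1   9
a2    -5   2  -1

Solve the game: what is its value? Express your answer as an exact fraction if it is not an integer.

Row minima: a1 → -1, a2 → -5; maximin = -1.
Column maxima: b1 → 4, b2 → 2, b3 → 9; minimax = 2.
-1 ≠ 2, so there is no saddle point; optimal play is mixed.
b3 is strictly dominated by b1 (it gives the row player strictly more in every row), so the column player never plays it.
On the remaining 2×2 (a1, a2 vs b1, b2):
Let the row player play a1 with probability p. Expected payoff against b1: 4p + (-5)(1−p) = 9p − 5; against b2: (-1)p + 2(1−p) = −3p + 2.
Setting these equal: 9p − 5 = −3p + 2 ⇒ 12p = 7 ⇒ p = 7/12, and the value is (9)·(7/12) − 5 = 1/4.
For the column player: with q = P(b1), equating a1's and a2's payoffs gives 5q − 1 = −7q + 2 ⇒ q = 1/4.

1/4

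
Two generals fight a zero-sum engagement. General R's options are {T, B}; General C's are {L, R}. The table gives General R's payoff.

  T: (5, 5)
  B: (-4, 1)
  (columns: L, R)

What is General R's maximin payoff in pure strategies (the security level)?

5

Row minima: T → 5, B → -4.
The best of these is 5.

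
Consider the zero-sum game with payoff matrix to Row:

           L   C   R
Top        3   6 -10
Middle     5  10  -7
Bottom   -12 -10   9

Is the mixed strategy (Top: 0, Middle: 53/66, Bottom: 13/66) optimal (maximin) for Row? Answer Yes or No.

Against L this mix gives (53/66)·5 + (13/66)·(-12) = 109/66.
Against C this mix gives (53/66)·10 + (13/66)·(-10) = 200/33.
Against R this mix gives (53/66)·(-7) + (13/66)·9 = -127/33.
Column will play R, holding Row to -127/33. Shifting weight toward the row that does better against R would raise this floor (the equalizing mix achieves -13/11 against both R and L), so the proposed strategy is not optimal.

No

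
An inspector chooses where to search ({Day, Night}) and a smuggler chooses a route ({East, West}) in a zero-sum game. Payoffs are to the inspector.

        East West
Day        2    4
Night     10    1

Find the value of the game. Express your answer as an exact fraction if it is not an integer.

38/11

Row minima: Day → 2, Night → 1; maximin = 2.
Column maxima: East → 10, West → 4; minimax = 4.
2 ≠ 4, so there is no saddle point; optimal play is mixed.
Let the inspector play Day with probability p. Expected payoff against East: 2p + 10(1−p) = −8p + 10; against West: 4p + 1(1−p) = 3p + 1.
Setting these equal: −8p + 10 = 3p + 1 ⇒ −11p = -9 ⇒ p = 9/11, and the value is (-8)·(9/11) + 10 = 38/11.
For the smuggler: with q = P(East), equating Day's and Night's payoffs gives −2q + 4 = 9q + 1 ⇒ q = 3/11.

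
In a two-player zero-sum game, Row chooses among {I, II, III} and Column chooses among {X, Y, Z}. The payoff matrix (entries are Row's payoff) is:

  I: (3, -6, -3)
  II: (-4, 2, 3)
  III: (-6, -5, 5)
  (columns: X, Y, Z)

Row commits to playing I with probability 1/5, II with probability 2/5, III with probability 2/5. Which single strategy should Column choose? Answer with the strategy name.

If Column plays X, Row's expected payoff is (1/5)·3 + (2/5)·(-4) + (2/5)·(-6) = -17/5.
If Column plays Y, Row's expected payoff is (1/5)·(-6) + (2/5)·2 + (2/5)·(-5) = -12/5.
If Column plays Z, Row's expected payoff is (1/5)·(-3) + (2/5)·3 + (2/5)·5 = 13/5.
Column minimizes Row's payoff; the smallest is -17/5, so the best response is X.

X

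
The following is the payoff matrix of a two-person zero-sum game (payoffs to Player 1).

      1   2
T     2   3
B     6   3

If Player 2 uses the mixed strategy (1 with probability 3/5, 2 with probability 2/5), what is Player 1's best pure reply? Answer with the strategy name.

B

Expected payoff of T: (3/5)·2 + (2/5)·3 = 12/5.
Expected payoff of B: (3/5)·6 + (2/5)·3 = 24/5.
The largest is 24/5, so Player 1's best response is B.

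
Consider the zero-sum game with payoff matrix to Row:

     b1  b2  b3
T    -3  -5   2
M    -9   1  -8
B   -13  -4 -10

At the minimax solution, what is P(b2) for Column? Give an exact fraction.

Row minima: T → -5, M → -9, B → -13; maximin = -5.
Column maxima: b1 → -3, b2 → 1, b3 → 2; minimax = -3.
-5 ≠ -3, so there is no saddle point; optimal play is mixed.
B is strictly dominated by M, so Row never plays it.
b3 is strictly dominated by b1 (it gives Row strictly more in every row), so Column never plays it.
On the remaining 2×2 (T, M vs b1, b2):
Let Row play T with probability p. Expected payoff against b1: (-3)p + (-9)(1−p) = 6p − 9; against b2: (-5)p + 1(1−p) = −6p + 1.
Setting these equal: 6p − 9 = −6p + 1 ⇒ 12p = 10 ⇒ p = 5/6, and the value is (6)·(5/6) − 9 = -4.
For Column: with q = P(b1), equating T's and M's payoffs gives 2q − 5 = −10q + 1 ⇒ q = 1/2.

1/2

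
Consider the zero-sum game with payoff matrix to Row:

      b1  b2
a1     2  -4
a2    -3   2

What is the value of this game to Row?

-8/11

Row minima: a1 → -4, a2 → -3; maximin = -3.
Column maxima: b1 → 2, b2 → 2; minimax = 2.
-3 ≠ 2, so there is no saddle point; optimal play is mixed.
Let Row play a1 with probability p. Expected payoff against b1: 2p + (-3)(1−p) = 5p − 3; against b2: (-4)p + 2(1−p) = −6p + 2.
Setting these equal: 5p − 3 = −6p + 2 ⇒ 11p = 5 ⇒ p = 5/11, and the value is (5)·(5/11) − 3 = -8/11.
For Column: with q = P(b1), equating a1's and a2's payoffs gives 6q − 4 = −5q + 2 ⇒ q = 6/11.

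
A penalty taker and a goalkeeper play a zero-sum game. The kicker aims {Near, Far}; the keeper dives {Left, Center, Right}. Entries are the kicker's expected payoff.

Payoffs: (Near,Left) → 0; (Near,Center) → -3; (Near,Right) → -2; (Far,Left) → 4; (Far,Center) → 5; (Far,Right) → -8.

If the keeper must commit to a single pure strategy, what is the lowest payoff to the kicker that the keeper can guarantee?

-2

Column maxima: Left → 4, Center → 5, Right → -2.
The smallest of these is -2.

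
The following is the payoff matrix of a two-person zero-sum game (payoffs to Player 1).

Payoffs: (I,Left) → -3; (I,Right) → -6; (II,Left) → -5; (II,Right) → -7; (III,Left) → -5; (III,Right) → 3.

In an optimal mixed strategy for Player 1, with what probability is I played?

8/11

Row minima: I → -6, II → -7, III → -5; maximin = -5.
Column maxima: Left → -3, Right → 3; minimax = -3.
-5 ≠ -3, so there is no saddle point; optimal play is mixed.
II is strictly dominated by I, so Player 1 never plays it.
On the remaining 2×2 (I, III vs Left, Right):
Let Player 1 play I with probability p. Expected payoff against Left: (-3)p + (-5)(1−p) = 2p − 5; against Right: (-6)p + 3(1−p) = −9p + 3.
Setting these equal: 2p − 5 = −9p + 3 ⇒ 11p = 8 ⇒ p = 8/11, and the value is (2)·(8/11) − 5 = -39/11.
For Player 2: with q = P(Left), equating I's and III's payoffs gives 3q − 6 = −8q + 3 ⇒ q = 9/11.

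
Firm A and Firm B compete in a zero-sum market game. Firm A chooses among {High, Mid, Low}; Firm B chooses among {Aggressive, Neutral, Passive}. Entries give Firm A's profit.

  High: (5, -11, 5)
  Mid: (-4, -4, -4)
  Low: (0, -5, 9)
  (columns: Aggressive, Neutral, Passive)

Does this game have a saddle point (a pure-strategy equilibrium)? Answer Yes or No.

Row minima: High → -11, Mid → -4, Low → -5; maximin = -4.
Column maxima: Aggressive → 5, Neutral → -4, Passive → 9; minimax = -4.
maximin = minimax = -4, so a saddle point exists.

Yes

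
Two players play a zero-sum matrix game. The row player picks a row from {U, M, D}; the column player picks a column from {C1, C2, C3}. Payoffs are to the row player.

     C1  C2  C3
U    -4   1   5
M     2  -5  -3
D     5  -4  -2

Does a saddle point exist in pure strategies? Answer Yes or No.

No

Row minima: U → -4, M → -5, D → -4; maximin = -4.
Column maxima: C1 → 5, C2 → 1, C3 → 5; minimax = 1.
-4 ≠ 1, so no pure-strategy equilibrium exists.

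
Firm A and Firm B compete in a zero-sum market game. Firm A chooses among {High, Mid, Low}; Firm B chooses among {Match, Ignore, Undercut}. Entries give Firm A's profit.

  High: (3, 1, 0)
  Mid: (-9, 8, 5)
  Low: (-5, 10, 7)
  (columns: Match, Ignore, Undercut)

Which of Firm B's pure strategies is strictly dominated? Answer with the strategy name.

Ignore

Undercut holds Firm A's payoff strictly below Ignore in every row: 0 < 1, 5 < 8, 7 < 10.
So Ignore is strictly dominated for Firm B.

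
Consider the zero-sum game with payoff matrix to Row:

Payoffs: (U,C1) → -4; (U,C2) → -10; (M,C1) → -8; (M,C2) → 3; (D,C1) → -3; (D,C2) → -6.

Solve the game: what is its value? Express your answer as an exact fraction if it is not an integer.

-57/14

Row minima: U → -10, M → -8, D → -6; maximin = -6.
Column maxima: C1 → -3, C2 → 3; minimax = -3.
-6 ≠ -3, so there is no saddle point; optimal play is mixed.
U is strictly dominated by D, so Row never plays it.
On the remaining 2×2 (M, D vs C1, C2):
Let Row play M with probability p. Expected payoff against C1: (-8)p + (-3)(1−p) = −5p − 3; against C2: 3p + (-6)(1−p) = 9p − 6.
Setting these equal: −5p − 3 = 9p − 6 ⇒ −14p = -3 ⇒ p = 3/14, and the value is (-5)·(3/14) − 3 = -57/14.
For Column: with q = P(C1), equating M's and D's payoffs gives −11q + 3 = 3q − 6 ⇒ q = 9/14.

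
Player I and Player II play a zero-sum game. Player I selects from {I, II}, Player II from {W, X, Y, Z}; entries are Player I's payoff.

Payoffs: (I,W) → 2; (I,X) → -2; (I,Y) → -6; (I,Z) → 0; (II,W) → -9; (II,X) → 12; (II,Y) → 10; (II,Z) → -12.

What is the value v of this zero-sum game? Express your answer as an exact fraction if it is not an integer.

Row minima: I → -6, II → -12; maximin = -6.
Column maxima: W → 2, X → 12, Y → 10, Z → 0; minimax = 0.
-6 ≠ 0, so there is no saddle point; optimal play is mixed.
W is strictly dominated by Z (it gives Player I strictly more in every row), so Player II never plays it.
X is strictly dominated by Y (it gives Player I strictly more in every row), so Player II never plays it.
On the remaining 2×2 (I, II vs Y, Z):
Let Player I play I with probability p. Expected payoff against Y: (-6)p + 10(1−p) = −16p + 10; against Z: 0p + (-12)(1−p) = 12p − 12.
Setting these equal: −16p + 10 = 12p − 12 ⇒ −28p = -22 ⇒ p = 11/14, and the value is (-16)·(11/14) + 10 = -18/7.
For Player II: with q = P(Y), equating I's and II's payoffs gives −6q = 22q − 12 ⇒ q = 3/7.

-18/7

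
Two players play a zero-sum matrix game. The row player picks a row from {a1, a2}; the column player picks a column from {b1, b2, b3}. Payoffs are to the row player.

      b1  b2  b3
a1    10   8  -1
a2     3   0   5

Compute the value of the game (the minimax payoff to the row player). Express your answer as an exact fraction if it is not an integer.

20/7

Row minima: a1 → -1, a2 → 0; maximin = 0.
Column maxima: b1 → 10, b2 → 8, b3 → 5; minimax = 5.
0 ≠ 5, so there is no saddle point; optimal play is mixed.
b1 is strictly dominated by b2 (it gives the row player strictly more in every row), so the column player never plays it.
On the remaining 2×2 (a1, a2 vs b2, b3):
Let the row player play a1 with probability p. Expected payoff against b2: 8p + 0(1−p) = 8p; against b3: (-1)p + 5(1−p) = −6p + 5.
Setting these equal: 8p = −6p + 5 ⇒ 14p = 5 ⇒ p = 5/14, and the value is (8)·(5/14) = 20/7.
For the column player: with q = P(b2), equating a1's and a2's payoffs gives 9q − 1 = −5q + 5 ⇒ q = 3/7.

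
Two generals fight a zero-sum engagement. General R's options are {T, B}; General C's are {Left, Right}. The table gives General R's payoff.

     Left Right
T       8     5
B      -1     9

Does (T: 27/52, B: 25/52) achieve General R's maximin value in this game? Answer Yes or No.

No

Against Left this mix gives (27/52)·8 + (25/52)·(-1) = 191/52.
Against Right this mix gives (27/52)·5 + (25/52)·9 = 90/13.
General C will play Left, holding General R to 191/52. Shifting weight toward the row that does better against Left would raise this floor (the equalizing mix achieves 77/13 against both Left and Right), so the proposed strategy is not optimal.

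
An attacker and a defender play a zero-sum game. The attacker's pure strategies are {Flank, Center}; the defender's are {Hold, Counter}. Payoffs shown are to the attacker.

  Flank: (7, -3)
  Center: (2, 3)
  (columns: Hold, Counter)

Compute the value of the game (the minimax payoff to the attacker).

27/11

Row minima: Flank → -3, Center → 2; maximin = 2.
Column maxima: Hold → 7, Counter → 3; minimax = 3.
2 ≠ 3, so there is no saddle point; optimal play is mixed.
Let the attacker play Flank with probability p. Expected payoff against Hold: 7p + 2(1−p) = 5p + 2; against Counter: (-3)p + 3(1−p) = −6p + 3.
Setting these equal: 5p + 2 = −6p + 3 ⇒ 11p = 1 ⇒ p = 1/11, and the value is (5)·(1/11) + 2 = 27/11.
For the defender: with q = P(Hold), equating Flank's and Center's payoffs gives 10q − 3 = −q + 3 ⇒ q = 6/11.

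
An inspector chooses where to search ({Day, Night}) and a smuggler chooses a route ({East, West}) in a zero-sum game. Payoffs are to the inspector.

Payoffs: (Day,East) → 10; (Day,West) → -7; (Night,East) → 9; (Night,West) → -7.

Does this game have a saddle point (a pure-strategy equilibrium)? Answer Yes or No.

Yes

Row minima: Day → -7, Night → -7; maximin = -7.
Column maxima: East → 10, West → -7; minimax = -7.
maximin = minimax = -7, so a saddle point exists.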